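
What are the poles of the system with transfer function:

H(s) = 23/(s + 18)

Pole is where denominator = 0: s + 18 = 0, so s = -18.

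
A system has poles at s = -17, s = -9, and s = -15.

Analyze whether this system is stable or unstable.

All poles are in the left half-plane. System is stable.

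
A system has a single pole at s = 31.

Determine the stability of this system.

Pole at s = 31 is in the right half-plane. Unstable.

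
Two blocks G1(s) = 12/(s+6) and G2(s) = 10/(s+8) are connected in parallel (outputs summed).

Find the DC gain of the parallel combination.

Parallel: G_eq = G1 + G2. DC gain = G1(0) + G2(0) = 12/6 + 10/8 = 2 + 1.25 = 3.25.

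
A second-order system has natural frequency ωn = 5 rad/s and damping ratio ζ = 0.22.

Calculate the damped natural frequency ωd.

ωd = ωn√(1 - ζ²) = 5√(1 - 0.22²) = 4.88 rad/s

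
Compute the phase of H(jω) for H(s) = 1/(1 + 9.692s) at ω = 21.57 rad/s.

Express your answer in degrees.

Phase = -arctan(ωτ) = -arctan(21.57 × 9.692) = -89.7°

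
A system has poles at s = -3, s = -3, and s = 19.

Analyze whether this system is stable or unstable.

Pole(s) at s = 19 are not in the left half-plane. System is unstable.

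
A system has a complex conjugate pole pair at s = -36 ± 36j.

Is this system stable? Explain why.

Real part of poles is -36 (< 0, left half-plane). Stable.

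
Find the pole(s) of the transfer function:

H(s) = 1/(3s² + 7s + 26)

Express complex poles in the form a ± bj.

Discriminant = 7² - 4×3×26 = 49 - 312 = -263 < 0, so the poles are a complex conjugate pair s = (-7 ± j√263)/(2×3). Real part = -7/(2×3) = -7/6 ≈ -1.1667; imaginary part = ±√263/(2×3) ≈ 2.7029. Poles: s = -1.1667 ± 2.7029j.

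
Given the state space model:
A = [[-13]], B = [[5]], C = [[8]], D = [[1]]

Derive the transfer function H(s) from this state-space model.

(sI - A)⁻¹ = 1/(s + 13). H(s) = 8×5/(s + 13) + 1 = (s + 53)/(s + 13).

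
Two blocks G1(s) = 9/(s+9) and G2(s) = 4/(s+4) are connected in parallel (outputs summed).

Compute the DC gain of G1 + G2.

Parallel: G_eq = G1 + G2. DC gain = G1(0) + G2(0) = 9/9 + 4/4 = 1 + 1 = 2.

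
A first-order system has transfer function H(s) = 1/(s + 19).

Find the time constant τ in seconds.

For H(s) = 1/(s + 1/τ), the pole is at -1/τ = -19, so τ = 1/19 = 0.0526 s.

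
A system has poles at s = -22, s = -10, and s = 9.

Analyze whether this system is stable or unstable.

Pole(s) at s = 9 are not in the left half-plane. System is unstable.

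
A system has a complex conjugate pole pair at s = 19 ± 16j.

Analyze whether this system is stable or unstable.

Real part of poles is 19 (> 0, right half-plane). Unstable.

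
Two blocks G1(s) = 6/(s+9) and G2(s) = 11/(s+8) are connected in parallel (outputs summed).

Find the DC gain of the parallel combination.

Parallel: G_eq = G1 + G2. DC gain = G1(0) + G2(0) = 6/9 + 11/8 = 0.6667 + 1.375 = 2.0417.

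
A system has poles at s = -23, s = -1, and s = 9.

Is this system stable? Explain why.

Pole(s) at s = 9 are not in the left half-plane. System is unstable.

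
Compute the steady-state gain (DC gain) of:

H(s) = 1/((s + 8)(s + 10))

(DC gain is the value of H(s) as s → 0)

DC gain = H(0) = 1/(8 × 10) = 1/80 = 0.0125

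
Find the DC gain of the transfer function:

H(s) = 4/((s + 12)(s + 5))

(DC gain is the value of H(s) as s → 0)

DC gain = H(0) = 4/(12 × 5) = 4/60 = 0.0667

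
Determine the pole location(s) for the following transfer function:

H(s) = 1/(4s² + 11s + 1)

Discriminant = 11² - 4×4×1 = 121 - 16 = 105 > 0, so two distinct real poles. Using quadratic formula: s = (-11 ± √105)/(2×4) = (-11 ± √105)/8, with √105 ≈ 10.2470. s₁ ≈ -0.0941, s₂ ≈ -2.6559. Poles: s₁ = -0.0941, s₂ = -2.6559.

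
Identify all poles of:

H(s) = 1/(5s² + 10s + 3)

Discriminant = 10² - 4×5×3 = 100 - 60 = 40 > 0, so two distinct real poles. Using quadratic formula: s = (-10 ± √40)/(2×5) = (-10 ± √40)/10, with √40 ≈ 6.3246. s₁ ≈ -0.3675, s₂ ≈ -1.6325. Poles: s₁ = -0.3675, s₂ = -1.6325.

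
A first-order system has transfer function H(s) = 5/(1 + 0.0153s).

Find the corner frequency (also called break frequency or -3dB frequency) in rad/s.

Corner frequency = 1/τ = 1/0.0153 = 65.359 rad/s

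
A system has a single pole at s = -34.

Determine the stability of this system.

Pole at s = -34 is in the left half-plane. Stable.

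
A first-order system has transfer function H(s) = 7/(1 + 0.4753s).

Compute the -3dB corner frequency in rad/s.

Corner frequency = 1/τ = 1/0.4753 = 2.104 rad/s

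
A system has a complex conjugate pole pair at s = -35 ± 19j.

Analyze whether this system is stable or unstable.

Real part of poles is -35 (< 0, left half-plane). Stable.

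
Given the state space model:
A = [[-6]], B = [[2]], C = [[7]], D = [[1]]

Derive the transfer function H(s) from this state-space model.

(sI - A)⁻¹ = 1/(s + 6). H(s) = 7×2/(s + 6) + 1 = (s + 20)/(s + 6).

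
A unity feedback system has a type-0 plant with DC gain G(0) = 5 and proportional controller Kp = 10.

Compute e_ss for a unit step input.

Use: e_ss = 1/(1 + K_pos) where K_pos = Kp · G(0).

K_pos = Kp · G(0) = 10 × 5 = 50. e_ss = 1/(1 + 50) = 0.0196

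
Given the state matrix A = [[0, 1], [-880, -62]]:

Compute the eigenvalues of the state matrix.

det(A - λI) = λ² - (-62)λ + 880 = (λ - (-22))(λ - (-40)). Eigenvalues: -22, -40.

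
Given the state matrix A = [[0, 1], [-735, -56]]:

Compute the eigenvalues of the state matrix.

det(A - λI) = λ² - (-56)λ + 735 = (λ - (-21))(λ - (-35)). Eigenvalues: -21, -35.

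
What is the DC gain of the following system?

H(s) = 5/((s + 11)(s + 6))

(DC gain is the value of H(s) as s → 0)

DC gain = H(0) = 5/(11 × 6) = 5/66 = 0.0758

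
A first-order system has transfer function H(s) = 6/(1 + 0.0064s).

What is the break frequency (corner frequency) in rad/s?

Corner frequency = 1/τ = 1/0.0064 = 156.25 rad/s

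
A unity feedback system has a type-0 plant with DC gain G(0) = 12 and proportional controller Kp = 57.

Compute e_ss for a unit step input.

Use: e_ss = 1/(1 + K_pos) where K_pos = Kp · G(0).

K_pos = Kp · G(0) = 57 × 12 = 684. e_ss = 1/(1 + 684) = 0.0015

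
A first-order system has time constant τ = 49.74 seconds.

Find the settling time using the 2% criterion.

For first-order system, 2% settling time ≈ 4τ = 4 × 49.74 = 198.96 s.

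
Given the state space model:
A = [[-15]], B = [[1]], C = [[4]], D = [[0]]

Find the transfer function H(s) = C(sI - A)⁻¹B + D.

(sI - A)⁻¹ = 1/(s + 15). H(s) = 4 × 1/(s + 15) + 0 = 4/(s + 15).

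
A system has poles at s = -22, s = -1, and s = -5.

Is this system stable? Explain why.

All poles are in the left half-plane. System is stable.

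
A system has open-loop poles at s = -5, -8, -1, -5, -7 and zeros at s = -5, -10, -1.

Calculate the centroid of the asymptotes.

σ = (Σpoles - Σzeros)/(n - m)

σ = (Σpoles - Σzeros)/(n - m) = (-26 - (-16))/(5 - 3) = -10/2 = -5.0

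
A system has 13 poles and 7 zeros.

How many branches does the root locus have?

Root locus has n branches where n = number of poles = 13.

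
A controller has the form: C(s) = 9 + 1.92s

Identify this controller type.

This is a Proportional-Derivative (PD) controller.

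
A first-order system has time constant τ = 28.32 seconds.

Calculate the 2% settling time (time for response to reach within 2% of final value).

For first-order system, 2% settling time ≈ 4τ = 4 × 28.32 = 113.28 s.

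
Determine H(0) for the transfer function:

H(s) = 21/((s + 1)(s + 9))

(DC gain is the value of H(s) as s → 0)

DC gain = H(0) = 21/(1 × 9) = 21/9 = 2.3333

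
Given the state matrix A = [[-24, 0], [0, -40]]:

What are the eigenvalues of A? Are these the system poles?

For diagonal matrix, eigenvalues are diagonal entries: λ₁ = -24, λ₂ = -40. Eigenvalues of A = system poles.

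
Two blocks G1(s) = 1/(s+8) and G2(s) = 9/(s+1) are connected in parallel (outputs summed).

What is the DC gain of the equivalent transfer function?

Parallel: G_eq = G1 + G2. DC gain = G1(0) + G2(0) = 1/8 + 9/1 = 0.125 + 9 = 9.125.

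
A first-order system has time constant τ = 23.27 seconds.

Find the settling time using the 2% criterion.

For first-order system, 2% settling time ≈ 4τ = 4 × 23.27 = 93.08 s.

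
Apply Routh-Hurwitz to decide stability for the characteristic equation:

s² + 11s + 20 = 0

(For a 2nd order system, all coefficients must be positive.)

Coefficients: 1, 11, 20. All positive, so system is stable.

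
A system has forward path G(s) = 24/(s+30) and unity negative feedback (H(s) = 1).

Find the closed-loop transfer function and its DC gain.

T(s) = G/(1+GH) = [24/(s+30)] / [1 + 24/(s+30)] = 24/(s+30+24) = 24/(s+54). DC gain = 24/54 = 0.4444.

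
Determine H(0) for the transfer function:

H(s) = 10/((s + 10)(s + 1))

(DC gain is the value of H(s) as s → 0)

DC gain = H(0) = 10/(10 × 1) = 10/10 = 1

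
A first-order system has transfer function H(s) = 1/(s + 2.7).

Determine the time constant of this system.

For H(s) = 1/(s + 1/τ), the pole is at -1/τ = -2.7, so τ = 1/2.7 = 0.3704 s.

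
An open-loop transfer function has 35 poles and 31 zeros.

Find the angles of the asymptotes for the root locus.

n - m = 35 - 31 = 4. Angles: θk = (2k + 1)·180°/4 = 45°, 135°, 225°, 315°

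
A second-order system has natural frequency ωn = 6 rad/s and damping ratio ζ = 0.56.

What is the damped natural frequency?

ωd = ωn√(1 - ζ²) = 6√(1 - 0.56²) = 4.97 rad/s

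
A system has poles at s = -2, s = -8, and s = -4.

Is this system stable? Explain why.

All poles are in the left half-plane. System is stable.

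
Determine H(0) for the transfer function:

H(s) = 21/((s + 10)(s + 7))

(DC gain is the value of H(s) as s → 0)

DC gain = H(0) = 21/(10 × 7) = 21/70 = 0.3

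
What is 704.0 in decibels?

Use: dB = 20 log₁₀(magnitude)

dB = 20 log₁₀(704.0) = 57.0 dB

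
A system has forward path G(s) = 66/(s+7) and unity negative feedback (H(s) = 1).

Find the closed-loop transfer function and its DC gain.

T(s) = G/(1+GH) = [66/(s+7)] / [1 + 66/(s+7)] = 66/(s+7+66) = 66/(s+73). DC gain = 66/73 = 0.9041.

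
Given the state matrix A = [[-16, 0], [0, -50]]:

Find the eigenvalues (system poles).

For diagonal matrix, eigenvalues are diagonal entries: λ₁ = -16, λ₂ = -50.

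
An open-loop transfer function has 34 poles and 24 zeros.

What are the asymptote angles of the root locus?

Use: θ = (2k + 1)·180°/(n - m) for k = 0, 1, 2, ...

n - m = 34 - 24 = 10. Angles: θk = (2k + 1)·180°/10 = 18°, 54°, 90°, 126°, 162°, 198°, 234°, 270°, 306°, 342°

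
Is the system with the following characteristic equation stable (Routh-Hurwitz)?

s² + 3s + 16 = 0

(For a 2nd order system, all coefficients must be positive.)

Coefficients: 1, 3, 16. All positive, so system is stable.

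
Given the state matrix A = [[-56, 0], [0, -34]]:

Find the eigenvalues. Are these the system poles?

For diagonal matrix, eigenvalues are diagonal entries: λ₁ = -56, λ₂ = -34. Eigenvalues of A = system poles.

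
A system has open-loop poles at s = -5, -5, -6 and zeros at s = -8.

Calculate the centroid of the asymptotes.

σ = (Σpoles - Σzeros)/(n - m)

σ = (Σpoles - Σzeros)/(n - m) = (-16 - (-8))/(3 - 1) = -8/2 = -4.0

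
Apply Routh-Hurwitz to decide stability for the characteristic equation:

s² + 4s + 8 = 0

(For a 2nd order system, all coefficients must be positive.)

Coefficients: 1, 4, 8. All positive, so system is stable.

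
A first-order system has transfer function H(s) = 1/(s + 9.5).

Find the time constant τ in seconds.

For H(s) = 1/(s + 1/τ), the pole is at -1/τ = -9.5, so τ = 1/9.5 = 0.1053 s.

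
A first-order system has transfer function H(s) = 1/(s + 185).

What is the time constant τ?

For H(s) = 1/(s + 1/τ), the pole is at -1/τ = -185, so τ = 1/185 = 0.0054 s.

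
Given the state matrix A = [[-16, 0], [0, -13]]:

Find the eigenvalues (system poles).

For diagonal matrix, eigenvalues are diagonal entries: λ₁ = -16, λ₂ = -13.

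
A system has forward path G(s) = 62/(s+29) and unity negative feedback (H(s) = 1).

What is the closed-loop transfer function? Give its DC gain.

T(s) = G/(1+GH) = [62/(s+29)] / [1 + 62/(s+29)] = 62/(s+29+62) = 62/(s+91). DC gain = 62/91 = 0.6813.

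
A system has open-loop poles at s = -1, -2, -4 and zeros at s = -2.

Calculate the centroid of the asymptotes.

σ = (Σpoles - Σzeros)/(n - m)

σ = (Σpoles - Σzeros)/(n - m) = (-7 - (-2))/(3 - 1) = -5/2 = -2.5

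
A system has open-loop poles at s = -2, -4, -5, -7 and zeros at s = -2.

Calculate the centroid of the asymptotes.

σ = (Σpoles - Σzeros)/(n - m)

σ = (Σpoles - Σzeros)/(n - m) = (-18 - (-2))/(4 - 1) = -16/3 = -5.33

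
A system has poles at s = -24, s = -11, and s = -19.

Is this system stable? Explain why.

All poles are in the left half-plane. System is stable.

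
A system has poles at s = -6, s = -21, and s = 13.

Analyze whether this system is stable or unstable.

Pole(s) at s = 13 are not in the left half-plane. System is unstable.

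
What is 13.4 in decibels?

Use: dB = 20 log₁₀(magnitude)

dB = 20 log₁₀(13.4) = 22.5 dB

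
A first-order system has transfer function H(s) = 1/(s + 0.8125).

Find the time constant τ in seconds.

For H(s) = 1/(s + 1/τ), the pole is at -1/τ = -0.8125, so τ = 1/0.8125 = 1.2308 s.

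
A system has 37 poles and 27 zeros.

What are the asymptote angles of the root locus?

n - m = 37 - 27 = 10. Angles: θk = (2k + 1)·180°/10 = 18°, 54°, 90°, 126°, 162°, 198°, 234°, 270°, 306°, 342°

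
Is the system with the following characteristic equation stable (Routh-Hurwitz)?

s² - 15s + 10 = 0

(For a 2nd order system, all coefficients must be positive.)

Coefficients: 1, -15, 10. b=-15 not positive, so system is unstable.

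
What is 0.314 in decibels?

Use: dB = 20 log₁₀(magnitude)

dB = 20 log₁₀(0.314) = -10.1 dB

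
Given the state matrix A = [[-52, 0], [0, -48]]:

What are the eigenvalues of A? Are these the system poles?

For diagonal matrix, eigenvalues are diagonal entries: λ₁ = -52, λ₂ = -48. Eigenvalues of A = system poles.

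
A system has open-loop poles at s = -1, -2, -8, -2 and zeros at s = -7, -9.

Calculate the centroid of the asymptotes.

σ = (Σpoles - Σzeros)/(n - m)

σ = (Σpoles - Σzeros)/(n - m) = (-13 - (-16))/(4 - 2) = 3/2 = 1.5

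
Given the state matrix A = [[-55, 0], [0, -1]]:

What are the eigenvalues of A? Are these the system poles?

For diagonal matrix, eigenvalues are diagonal entries: λ₁ = -55, λ₂ = -1. Eigenvalues of A = system poles.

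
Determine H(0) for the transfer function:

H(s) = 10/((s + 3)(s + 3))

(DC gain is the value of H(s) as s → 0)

DC gain = H(0) = 10/(3 × 3) = 10/9 = 1.1111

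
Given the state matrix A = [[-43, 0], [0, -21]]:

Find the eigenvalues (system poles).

For diagonal matrix, eigenvalues are diagonal entries: λ₁ = -43, λ₂ = -21.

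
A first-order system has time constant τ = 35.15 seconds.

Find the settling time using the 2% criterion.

For first-order system, 2% settling time ≈ 4τ = 4 × 35.15 = 140.6 s.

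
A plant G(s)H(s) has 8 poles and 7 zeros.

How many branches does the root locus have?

Root locus has n branches where n = number of poles = 8.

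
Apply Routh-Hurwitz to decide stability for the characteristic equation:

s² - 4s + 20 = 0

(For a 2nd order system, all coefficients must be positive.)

Coefficients: 1, -4, 20. b=-4 not positive, so system is unstable.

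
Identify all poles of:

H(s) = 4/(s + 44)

Pole is where denominator = 0: s + 44 = 0, so s = -44.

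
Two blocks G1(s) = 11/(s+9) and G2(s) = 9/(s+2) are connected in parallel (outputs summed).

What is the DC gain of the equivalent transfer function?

Parallel: G_eq = G1 + G2. DC gain = G1(0) + G2(0) = 11/9 + 9/2 = 1.2222 + 4.5 = 5.7222.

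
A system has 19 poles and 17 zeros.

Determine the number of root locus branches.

Root locus has n branches where n = number of poles = 19.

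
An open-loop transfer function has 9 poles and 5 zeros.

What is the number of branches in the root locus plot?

Root locus has n branches where n = number of poles = 9.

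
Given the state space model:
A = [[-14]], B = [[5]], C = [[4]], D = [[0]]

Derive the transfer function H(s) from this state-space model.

(sI - A)⁻¹ = 1/(s + 14). H(s) = 4 × 5/(s + 14) + 0 = 20/(s + 14).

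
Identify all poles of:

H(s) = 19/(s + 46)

Pole is where denominator = 0: s + 46 = 0, so s = -46.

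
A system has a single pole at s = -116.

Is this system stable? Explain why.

Pole at s = -116 is in the left half-plane. Stable.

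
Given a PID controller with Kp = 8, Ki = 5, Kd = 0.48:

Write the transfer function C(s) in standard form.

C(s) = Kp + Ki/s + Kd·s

Substituting values: C(s) = 8 + 5/s + 0.48s = (0.48s² + 8s + 5)/s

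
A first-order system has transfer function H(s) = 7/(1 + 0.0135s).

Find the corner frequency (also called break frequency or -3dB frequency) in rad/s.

Corner frequency = 1/τ = 1/0.0135 = 74.074 rad/s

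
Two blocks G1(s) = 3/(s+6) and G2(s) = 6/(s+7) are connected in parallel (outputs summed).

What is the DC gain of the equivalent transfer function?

Parallel: G_eq = G1 + G2. DC gain = G1(0) + G2(0) = 3/6 + 6/7 = 0.5 + 0.8571 = 1.3571.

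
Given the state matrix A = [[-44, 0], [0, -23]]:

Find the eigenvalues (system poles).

For diagonal matrix, eigenvalues are diagonal entries: λ₁ = -44, λ₂ = -23.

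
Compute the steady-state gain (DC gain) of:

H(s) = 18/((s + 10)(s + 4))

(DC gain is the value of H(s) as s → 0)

DC gain = H(0) = 18/(10 × 4) = 18/40 = 0.45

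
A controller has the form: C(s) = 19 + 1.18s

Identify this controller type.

This is a Proportional-Derivative (PD) controller.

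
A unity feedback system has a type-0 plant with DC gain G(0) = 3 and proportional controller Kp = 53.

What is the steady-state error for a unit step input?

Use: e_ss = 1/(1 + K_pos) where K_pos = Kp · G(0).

K_pos = Kp · G(0) = 53 × 3 = 159. e_ss = 1/(1 + 159) = 0.00625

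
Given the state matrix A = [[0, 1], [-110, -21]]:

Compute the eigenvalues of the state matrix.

det(A - λI) = λ² - (-21)λ + 110 = (λ - (-11))(λ - (-10)). Eigenvalues: -11, -10.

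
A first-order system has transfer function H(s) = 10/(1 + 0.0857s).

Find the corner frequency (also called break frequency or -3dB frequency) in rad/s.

Corner frequency = 1/τ = 1/0.0857 = 11.669 rad/s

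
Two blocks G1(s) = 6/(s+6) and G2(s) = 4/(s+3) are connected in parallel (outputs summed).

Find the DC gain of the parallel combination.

Parallel: G_eq = G1 + G2. DC gain = G1(0) + G2(0) = 6/6 + 4/3 = 1 + 1.3333 = 2.3333.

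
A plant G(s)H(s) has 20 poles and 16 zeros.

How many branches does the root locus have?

Root locus has n branches where n = number of poles = 20.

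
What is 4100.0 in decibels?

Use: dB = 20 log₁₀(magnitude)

dB = 20 log₁₀(4100.0) = 72.3 dB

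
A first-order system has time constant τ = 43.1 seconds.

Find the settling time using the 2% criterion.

For first-order system, 2% settling time ≈ 4τ = 4 × 43.1 = 172.4 s.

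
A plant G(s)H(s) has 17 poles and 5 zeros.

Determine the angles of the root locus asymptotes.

n - m = 17 - 5 = 12. Angles: θk = (2k + 1)·180°/12 = 15°, 45°, 75°, 105°, 135°, 165°, 195°, 225°, 255°, 285°, 315°, 345°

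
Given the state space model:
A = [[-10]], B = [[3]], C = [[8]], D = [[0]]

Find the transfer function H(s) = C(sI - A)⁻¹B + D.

(sI - A)⁻¹ = 1/(s + 10). H(s) = 8 × 3/(s + 10) + 0 = 24/(s + 10).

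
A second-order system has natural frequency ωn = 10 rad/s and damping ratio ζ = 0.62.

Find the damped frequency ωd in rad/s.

ωd = ωn√(1 - ζ²) = 10√(1 - 0.62²) = 7.85 rad/s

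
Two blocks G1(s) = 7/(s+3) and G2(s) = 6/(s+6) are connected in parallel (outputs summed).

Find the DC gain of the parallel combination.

Parallel: G_eq = G1 + G2. DC gain = G1(0) + G2(0) = 7/3 + 6/6 = 2.3333 + 1 = 3.3333.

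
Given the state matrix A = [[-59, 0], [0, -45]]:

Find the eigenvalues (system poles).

For diagonal matrix, eigenvalues are diagonal entries: λ₁ = -59, λ₂ = -45.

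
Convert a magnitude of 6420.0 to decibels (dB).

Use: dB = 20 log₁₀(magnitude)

dB = 20 log₁₀(6420.0) = 76.2 dB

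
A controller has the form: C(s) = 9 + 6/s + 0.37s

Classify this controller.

This is a Proportional-Integral-Derivative (PID) controller.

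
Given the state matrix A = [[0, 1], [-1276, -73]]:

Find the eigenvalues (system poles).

det(A - λI) = λ² - (-73)λ + 1276 = (λ - (-44))(λ - (-29)). Eigenvalues: -44, -29.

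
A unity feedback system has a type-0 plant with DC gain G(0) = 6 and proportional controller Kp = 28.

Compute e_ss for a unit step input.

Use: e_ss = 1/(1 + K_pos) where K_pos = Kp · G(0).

K_pos = Kp · G(0) = 28 × 6 = 168. e_ss = 1/(1 + 168) = 0.0059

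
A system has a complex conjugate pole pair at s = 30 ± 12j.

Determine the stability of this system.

Real part of poles is 30 (> 0, right half-plane). Unstable.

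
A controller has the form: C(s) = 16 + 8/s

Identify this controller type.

This is a Proportional-Integral (PI) controller.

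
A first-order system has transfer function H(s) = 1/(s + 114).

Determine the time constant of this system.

For H(s) = 1/(s + 1/τ), the pole is at -1/τ = -114, so τ = 1/114 = 0.0088 s.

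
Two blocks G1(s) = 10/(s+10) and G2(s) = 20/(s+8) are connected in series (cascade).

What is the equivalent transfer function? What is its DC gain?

Series: multiply transfer functions. G_eq = 10/(s+10) × 20/(s+8) = 200/((s+10)(s+8)). DC gain = 200/(10×8) = 2.5.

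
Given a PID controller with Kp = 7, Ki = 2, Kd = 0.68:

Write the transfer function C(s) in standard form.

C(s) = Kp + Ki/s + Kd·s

Substituting values: C(s) = 7 + 2/s + 0.68s = (0.68s² + 7s + 2)/s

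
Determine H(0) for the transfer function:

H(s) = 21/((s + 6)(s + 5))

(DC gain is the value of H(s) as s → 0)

DC gain = H(0) = 21/(6 × 5) = 21/30 = 0.7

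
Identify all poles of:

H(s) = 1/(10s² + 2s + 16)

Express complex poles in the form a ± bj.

Discriminant = 2² - 4×10×16 = 4 - 640 = -636 < 0, so the poles are a complex conjugate pair s = (-2 ± j√636)/(2×10). Real part = -2/(2×10) = -2/20 = -0.1; imaginary part = ±√636/(2×10) ≈ 1.2610. Poles: s = -0.1 ± 1.2610j.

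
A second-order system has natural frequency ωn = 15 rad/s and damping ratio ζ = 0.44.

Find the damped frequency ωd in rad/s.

ωd = ωn√(1 - ζ²) = 15√(1 - 0.44²) = 13.47 rad/s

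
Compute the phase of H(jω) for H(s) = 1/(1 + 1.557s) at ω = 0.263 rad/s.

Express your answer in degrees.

Phase = -arctan(ωτ) = -arctan(0.263 × 1.557) = -22.3°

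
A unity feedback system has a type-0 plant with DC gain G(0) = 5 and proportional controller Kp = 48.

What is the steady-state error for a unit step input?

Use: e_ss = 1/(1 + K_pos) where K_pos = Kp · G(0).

K_pos = Kp · G(0) = 48 × 5 = 240. e_ss = 1/(1 + 240) = 0.0041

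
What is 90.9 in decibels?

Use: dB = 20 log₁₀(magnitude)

dB = 20 log₁₀(90.9) = 39.2 dB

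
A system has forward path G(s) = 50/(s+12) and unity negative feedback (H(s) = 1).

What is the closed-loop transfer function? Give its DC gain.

T(s) = G/(1+GH) = [50/(s+12)] / [1 + 50/(s+12)] = 50/(s+12+50) = 50/(s+62). DC gain = 50/62 = 0.8065.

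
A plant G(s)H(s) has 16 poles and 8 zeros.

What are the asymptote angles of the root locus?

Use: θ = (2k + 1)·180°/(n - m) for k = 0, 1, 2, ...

n - m = 16 - 8 = 8. Angles: θk = (2k + 1)·180°/8 = 22.5°, 67.5°, 112.5°, 157.5°, 202.5°, 247.5°, 292.5°, 337.5°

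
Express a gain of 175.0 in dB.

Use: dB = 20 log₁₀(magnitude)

dB = 20 log₁₀(175.0) = 44.9 dB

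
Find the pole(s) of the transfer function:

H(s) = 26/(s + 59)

Pole is where denominator = 0: s + 59 = 0, so s = -59.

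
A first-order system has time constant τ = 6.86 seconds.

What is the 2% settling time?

For first-order system, 2% settling time ≈ 4τ = 4 × 6.86 = 27.44 s.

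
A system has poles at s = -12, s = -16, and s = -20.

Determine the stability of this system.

All poles are in the left half-plane. System is stable.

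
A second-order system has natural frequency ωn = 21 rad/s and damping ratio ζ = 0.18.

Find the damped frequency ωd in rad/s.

ωd = ωn√(1 - ζ²) = 21√(1 - 0.18²) = 20.66 rad/s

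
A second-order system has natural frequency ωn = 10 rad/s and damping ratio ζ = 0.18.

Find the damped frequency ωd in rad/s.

ωd = ωn√(1 - ζ²) = 10√(1 - 0.18²) = 9.84 rad/s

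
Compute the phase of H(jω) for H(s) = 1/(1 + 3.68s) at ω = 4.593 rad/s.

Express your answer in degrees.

Phase = -arctan(ωτ) = -arctan(4.593 × 3.68) = -86.6°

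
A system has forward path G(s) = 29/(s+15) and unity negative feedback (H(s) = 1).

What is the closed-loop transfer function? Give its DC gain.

T(s) = G/(1+GH) = [29/(s+15)] / [1 + 29/(s+15)] = 29/(s+15+29) = 29/(s+44). DC gain = 29/44 = 0.6591.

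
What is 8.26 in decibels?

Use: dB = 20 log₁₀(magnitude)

dB = 20 log₁₀(8.26) = 18.3 dB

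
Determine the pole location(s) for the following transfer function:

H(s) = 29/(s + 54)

Pole is where denominator = 0: s + 54 = 0, so s = -54.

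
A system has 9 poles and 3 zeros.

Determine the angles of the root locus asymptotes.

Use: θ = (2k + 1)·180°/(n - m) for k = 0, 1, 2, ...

n - m = 9 - 3 = 6. Angles: θk = (2k + 1)·180°/6 = 30°, 90°, 150°, 210°, 270°, 330°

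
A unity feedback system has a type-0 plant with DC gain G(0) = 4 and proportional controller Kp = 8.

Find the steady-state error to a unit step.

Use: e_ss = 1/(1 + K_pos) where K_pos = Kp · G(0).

K_pos = Kp · G(0) = 8 × 4 = 32. e_ss = 1/(1 + 32) = 0.0303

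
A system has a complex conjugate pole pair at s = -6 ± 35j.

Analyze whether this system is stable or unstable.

Real part of poles is -6 (< 0, left half-plane). Stable.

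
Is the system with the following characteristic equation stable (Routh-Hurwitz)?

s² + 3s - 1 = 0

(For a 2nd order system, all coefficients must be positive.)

Coefficients: 1, 3, -1. c=-1 not positive, so system is unstable.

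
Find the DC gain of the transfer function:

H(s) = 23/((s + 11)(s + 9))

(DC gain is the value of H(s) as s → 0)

DC gain = H(0) = 23/(11 × 9) = 23/99 = 0.2323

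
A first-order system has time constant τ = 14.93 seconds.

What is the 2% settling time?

For first-order system, 2% settling time ≈ 4τ = 4 × 14.93 = 59.72 s.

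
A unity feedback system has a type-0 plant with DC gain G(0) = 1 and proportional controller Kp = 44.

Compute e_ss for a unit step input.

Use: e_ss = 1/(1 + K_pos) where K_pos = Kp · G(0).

K_pos = Kp · G(0) = 44 × 1 = 44. e_ss = 1/(1 + 44) = 0.0222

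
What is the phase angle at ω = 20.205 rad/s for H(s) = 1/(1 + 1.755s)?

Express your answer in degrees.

Phase = -arctan(ωτ) = -arctan(20.205 × 1.755) = -88.4°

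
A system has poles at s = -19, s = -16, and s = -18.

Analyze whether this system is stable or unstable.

All poles are in the left half-plane. System is stable.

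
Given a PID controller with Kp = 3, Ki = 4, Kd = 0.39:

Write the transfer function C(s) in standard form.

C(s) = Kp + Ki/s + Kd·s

Substituting values: C(s) = 3 + 4/s + 0.39s = (0.39s² + 3s + 4)/s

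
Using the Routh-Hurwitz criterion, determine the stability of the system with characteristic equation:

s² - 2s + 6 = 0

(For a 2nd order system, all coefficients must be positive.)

Coefficients: 1, -2, 6. b=-2 not positive, so system is unstable.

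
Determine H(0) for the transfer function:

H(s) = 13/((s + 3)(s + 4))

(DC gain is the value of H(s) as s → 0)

DC gain = H(0) = 13/(3 × 4) = 13/12 = 1.0833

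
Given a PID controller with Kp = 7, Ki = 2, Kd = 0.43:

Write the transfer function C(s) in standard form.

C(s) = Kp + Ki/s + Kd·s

Substituting values: C(s) = 7 + 2/s + 0.43s = (0.43s² + 7s + 2)/s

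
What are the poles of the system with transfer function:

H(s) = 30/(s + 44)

Pole is where denominator = 0: s + 44 = 0, so s = -44.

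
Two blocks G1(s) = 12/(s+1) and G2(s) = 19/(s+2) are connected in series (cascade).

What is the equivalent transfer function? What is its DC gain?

Series: multiply transfer functions. G_eq = 12/(s+1) × 19/(s+2) = 228/((s+1)(s+2)). DC gain = 228/(1×2) = 114.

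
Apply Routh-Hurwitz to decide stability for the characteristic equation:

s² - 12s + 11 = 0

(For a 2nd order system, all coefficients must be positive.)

Coefficients: 1, -12, 11. b=-12 not positive, so system is unstable.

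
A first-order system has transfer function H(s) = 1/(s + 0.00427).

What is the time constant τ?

For H(s) = 1/(s + 1/τ), the pole is at -1/τ = -0.00427, so τ = 1/0.00427 = 234.2 s.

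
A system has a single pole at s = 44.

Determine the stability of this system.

Pole at s = 44 is in the right half-plane. Unstable.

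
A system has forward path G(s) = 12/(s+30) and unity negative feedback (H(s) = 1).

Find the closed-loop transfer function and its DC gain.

T(s) = G/(1+GH) = [12/(s+30)] / [1 + 12/(s+30)] = 12/(s+30+12) = 12/(s+42). DC gain = 12/42 = 0.2857.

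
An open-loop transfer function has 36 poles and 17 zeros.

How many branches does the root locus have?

Root locus has n branches where n = number of poles = 36.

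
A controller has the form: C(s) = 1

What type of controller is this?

This is a Proportional (P) controller.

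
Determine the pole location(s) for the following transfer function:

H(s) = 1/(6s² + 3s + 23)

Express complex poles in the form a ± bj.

Discriminant = 3² - 4×6×23 = 9 - 552 = -543 < 0, so the poles are a complex conjugate pair s = (-3 ± j√543)/(2×6). Real part = -3/(2×6) = -3/12 = -0.25; imaginary part = ±√543/(2×6) ≈ 1.9419. Poles: s = -0.25 ± 1.9419j.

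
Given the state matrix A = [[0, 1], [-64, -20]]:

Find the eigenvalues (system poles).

det(A - λI) = λ² - (-20)λ + 64 = (λ - (-4))(λ - (-16)). Eigenvalues: -4, -16.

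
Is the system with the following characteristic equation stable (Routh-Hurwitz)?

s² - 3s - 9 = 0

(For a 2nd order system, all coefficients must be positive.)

Coefficients: 1, -3, -9. b=-3, c=-9 not positive, so system is unstable.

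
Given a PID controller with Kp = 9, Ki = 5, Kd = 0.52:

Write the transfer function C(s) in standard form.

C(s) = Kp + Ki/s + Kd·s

Substituting values: C(s) = 9 + 5/s + 0.52s = (0.52s² + 9s + 5)/s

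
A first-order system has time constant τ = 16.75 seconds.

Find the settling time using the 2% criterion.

For first-order system, 2% settling time ≈ 4τ = 4 × 16.75 = 67.0 s.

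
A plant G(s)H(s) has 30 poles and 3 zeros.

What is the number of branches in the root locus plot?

Root locus has n branches where n = number of poles = 30.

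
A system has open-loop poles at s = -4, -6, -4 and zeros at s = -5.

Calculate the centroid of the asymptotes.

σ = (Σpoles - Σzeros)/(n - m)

σ = (Σpoles - Σzeros)/(n - m) = (-14 - (-5))/(3 - 1) = -9/2 = -4.5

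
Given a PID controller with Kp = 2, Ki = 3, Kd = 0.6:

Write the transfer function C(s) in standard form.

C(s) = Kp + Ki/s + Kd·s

Substituting values: C(s) = 2 + 3/s + 0.6s = (0.6s² + 2s + 3)/s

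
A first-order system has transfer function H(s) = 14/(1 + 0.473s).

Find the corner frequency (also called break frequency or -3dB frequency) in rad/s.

Corner frequency = 1/τ = 1/0.473 = 2.114 rad/s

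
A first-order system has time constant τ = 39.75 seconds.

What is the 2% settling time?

For first-order system, 2% settling time ≈ 4τ = 4 × 39.75 = 159.0 s.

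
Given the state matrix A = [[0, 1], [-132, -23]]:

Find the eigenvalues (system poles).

det(A - λI) = λ² - (-23)λ + 132 = (λ - (-11))(λ - (-12)). Eigenvalues: -11, -12.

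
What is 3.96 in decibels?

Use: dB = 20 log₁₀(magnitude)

dB = 20 log₁₀(3.96) = 12.0 dB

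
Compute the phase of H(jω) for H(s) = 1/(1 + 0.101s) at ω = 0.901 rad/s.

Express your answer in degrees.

Phase = -arctan(ωτ) = -arctan(0.901 × 0.101) = -5.2°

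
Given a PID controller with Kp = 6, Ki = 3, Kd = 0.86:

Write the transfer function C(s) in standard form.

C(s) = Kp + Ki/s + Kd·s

Substituting values: C(s) = 6 + 3/s + 0.86s = (0.86s² + 6s + 3)/s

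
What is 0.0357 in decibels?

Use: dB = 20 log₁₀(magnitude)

dB = 20 log₁₀(0.0357) = -28.9 dB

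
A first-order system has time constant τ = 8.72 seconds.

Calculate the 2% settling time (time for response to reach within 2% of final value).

For first-order system, 2% settling time ≈ 4τ = 4 × 8.72 = 34.88 s.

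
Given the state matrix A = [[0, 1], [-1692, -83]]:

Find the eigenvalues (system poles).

det(A - λI) = λ² - (-83)λ + 1692 = (λ - (-36))(λ - (-47)). Eigenvalues: -36, -47.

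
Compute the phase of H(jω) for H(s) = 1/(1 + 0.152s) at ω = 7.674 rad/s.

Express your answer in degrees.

Phase = -arctan(ωτ) = -arctan(7.674 × 0.152) = -49.4°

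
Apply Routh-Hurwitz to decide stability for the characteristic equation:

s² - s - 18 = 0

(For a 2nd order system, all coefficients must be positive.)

Coefficients: 1, -1, -18. b=-1, c=-18 not positive, so system is unstable.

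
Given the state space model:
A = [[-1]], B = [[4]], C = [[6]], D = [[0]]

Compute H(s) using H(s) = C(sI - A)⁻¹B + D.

(sI - A)⁻¹ = 1/(s + 1). H(s) = 6 × 4/(s + 1) + 0 = 24/(s + 1).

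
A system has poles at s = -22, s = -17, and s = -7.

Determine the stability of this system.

All poles are in the left half-plane. System is stable.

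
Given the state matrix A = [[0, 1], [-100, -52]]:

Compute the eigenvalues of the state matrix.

det(A - λI) = λ² - (-52)λ + 100 = (λ - (-50))(λ - (-2)). Eigenvalues: -50, -2.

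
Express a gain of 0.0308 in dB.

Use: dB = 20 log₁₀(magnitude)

dB = 20 log₁₀(0.0308) = -30.2 dB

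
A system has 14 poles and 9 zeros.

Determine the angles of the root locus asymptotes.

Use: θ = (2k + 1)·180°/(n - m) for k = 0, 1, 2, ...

n - m = 14 - 9 = 5. Angles: θk = (2k + 1)·180°/5 = 36°, 108°, 180°, 252°, 324°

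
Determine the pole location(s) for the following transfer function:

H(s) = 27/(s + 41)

Pole is where denominator = 0: s + 41 = 0, so s = -41.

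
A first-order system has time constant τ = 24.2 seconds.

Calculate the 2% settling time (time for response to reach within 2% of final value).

For first-order system, 2% settling time ≈ 4τ = 4 × 24.2 = 96.8 s.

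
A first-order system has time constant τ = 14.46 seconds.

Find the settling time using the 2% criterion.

For first-order system, 2% settling time ≈ 4τ = 4 × 14.46 = 57.84 s.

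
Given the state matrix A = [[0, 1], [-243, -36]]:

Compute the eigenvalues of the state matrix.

det(A - λI) = λ² - (-36)λ + 243 = (λ - (-9))(λ - (-27)). Eigenvalues: -9, -27.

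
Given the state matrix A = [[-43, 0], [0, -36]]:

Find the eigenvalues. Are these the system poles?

For diagonal matrix, eigenvalues are diagonal entries: λ₁ = -43, λ₂ = -36. Eigenvalues of A = system poles.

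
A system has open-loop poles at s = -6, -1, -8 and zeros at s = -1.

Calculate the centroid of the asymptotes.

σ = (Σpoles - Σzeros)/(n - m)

σ = (Σpoles - Σzeros)/(n - m) = (-15 - (-1))/(3 - 1) = -14/2 = -7.0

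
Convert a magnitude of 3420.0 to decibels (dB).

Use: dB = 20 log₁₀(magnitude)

dB = 20 log₁₀(3420.0) = 70.7 dB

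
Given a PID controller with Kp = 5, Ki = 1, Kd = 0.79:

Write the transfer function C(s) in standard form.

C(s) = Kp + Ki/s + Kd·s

Substituting values: C(s) = 5 + 1/s + 0.79s = (0.79s² + 5s + 1)/s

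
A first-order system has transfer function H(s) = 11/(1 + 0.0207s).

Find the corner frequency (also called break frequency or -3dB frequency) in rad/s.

Corner frequency = 1/τ = 1/0.0207 = 48.309 rad/s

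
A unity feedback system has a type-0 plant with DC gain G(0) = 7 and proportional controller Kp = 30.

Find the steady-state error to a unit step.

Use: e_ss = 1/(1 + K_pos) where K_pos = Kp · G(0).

K_pos = Kp · G(0) = 30 × 7 = 210. e_ss = 1/(1 + 210) = 0.0047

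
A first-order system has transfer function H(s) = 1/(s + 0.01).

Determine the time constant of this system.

For H(s) = 1/(s + 1/τ), the pole is at -1/τ = -0.01, so τ = 1/0.01 = 100 s.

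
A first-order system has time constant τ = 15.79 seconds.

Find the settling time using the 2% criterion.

For first-order system, 2% settling time ≈ 4τ = 4 × 15.79 = 63.16 s.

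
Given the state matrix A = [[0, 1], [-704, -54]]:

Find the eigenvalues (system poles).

det(A - λI) = λ² - (-54)λ + 704 = (λ - (-22))(λ - (-32)). Eigenvalues: -22, -32.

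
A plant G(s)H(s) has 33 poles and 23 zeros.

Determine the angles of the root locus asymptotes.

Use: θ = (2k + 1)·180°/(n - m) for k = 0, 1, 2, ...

n - m = 33 - 23 = 10. Angles: θk = (2k + 1)·180°/10 = 18°, 54°, 90°, 126°, 162°, 198°, 234°, 270°, 306°, 342°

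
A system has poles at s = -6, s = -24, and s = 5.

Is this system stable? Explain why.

Pole(s) at s = 5 are not in the left half-plane. System is unstable.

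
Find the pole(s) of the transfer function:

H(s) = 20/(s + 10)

Pole is where denominator = 0: s + 10 = 0, so s = -10.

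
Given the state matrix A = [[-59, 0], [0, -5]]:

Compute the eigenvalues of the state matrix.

For diagonal matrix, eigenvalues are diagonal entries: λ₁ = -59, λ₂ = -5.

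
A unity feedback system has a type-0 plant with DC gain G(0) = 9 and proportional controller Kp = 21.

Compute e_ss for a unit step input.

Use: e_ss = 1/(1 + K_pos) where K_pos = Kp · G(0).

K_pos = Kp · G(0) = 21 × 9 = 189. e_ss = 1/(1 + 189) = 0.0053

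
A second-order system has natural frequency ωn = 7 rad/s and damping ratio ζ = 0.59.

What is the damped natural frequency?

ωd = ωn√(1 - ζ²) = 7√(1 - 0.59²) = 5.65 rad/s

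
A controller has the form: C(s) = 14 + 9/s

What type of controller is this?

This is a Proportional-Integral (PI) controller.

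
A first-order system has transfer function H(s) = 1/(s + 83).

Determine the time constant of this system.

For H(s) = 1/(s + 1/τ), the pole is at -1/τ = -83, so τ = 1/83 = 0.0120 s.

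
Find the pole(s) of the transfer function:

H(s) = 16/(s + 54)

Pole is where denominator = 0: s + 54 = 0, so s = -54.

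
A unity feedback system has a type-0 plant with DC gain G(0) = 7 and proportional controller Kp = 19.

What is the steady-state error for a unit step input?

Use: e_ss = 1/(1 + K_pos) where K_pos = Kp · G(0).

K_pos = Kp · G(0) = 19 × 7 = 133. e_ss = 1/(1 + 133) = 0.0075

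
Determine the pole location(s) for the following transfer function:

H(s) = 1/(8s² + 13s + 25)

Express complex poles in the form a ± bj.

Discriminant = 13² - 4×8×25 = 169 - 800 = -631 < 0, so the poles are a complex conjugate pair s = (-13 ± j√631)/(2×8). Real part = -13/(2×8) = -13/16 = -0.8125; imaginary part = ±√631/(2×8) ≈ 1.5700. Poles: s = -0.8125 ± 1.5700j.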